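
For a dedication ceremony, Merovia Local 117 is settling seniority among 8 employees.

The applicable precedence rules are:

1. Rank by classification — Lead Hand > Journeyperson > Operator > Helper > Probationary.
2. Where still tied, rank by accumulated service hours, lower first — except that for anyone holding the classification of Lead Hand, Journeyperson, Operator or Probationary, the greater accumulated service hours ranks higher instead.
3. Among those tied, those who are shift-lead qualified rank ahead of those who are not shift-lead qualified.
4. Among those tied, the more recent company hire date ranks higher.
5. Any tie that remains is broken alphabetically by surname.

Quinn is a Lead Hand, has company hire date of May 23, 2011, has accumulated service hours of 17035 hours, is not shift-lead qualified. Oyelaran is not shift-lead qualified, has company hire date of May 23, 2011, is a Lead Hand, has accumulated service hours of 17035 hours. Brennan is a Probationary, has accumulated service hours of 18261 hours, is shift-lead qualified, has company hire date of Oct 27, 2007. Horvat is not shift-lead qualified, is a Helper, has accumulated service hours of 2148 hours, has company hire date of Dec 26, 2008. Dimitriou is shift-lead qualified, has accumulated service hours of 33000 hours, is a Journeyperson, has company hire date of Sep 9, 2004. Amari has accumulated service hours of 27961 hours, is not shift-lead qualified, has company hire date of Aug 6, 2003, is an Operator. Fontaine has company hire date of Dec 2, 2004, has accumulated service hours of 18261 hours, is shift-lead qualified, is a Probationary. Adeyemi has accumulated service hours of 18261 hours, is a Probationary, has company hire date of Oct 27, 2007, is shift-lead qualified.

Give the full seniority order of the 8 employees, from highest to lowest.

By classification: Oyelaran and Quinn (Lead Hand); then Dimitriou (Journeyperson); then Amari (Operator); then Horvat (Helper); then Adeyemi, Brennan and Fontaine (Probationary).
Oyelaran and Quinn both have accumulated service hours 17035 hours, so the next rule applies.
Oyelaran and Quinn are each not shift-lead qualified, so the next rule applies.
Oyelaran and Quinn both have company hire date May 23, 2011, so the next rule applies.
Among Oyelaran and Quinn, alphabetically by surname: Oyelaran before Quinn.
Adeyemi, Brennan and Fontaine all have accumulated service hours 18261 hours, so the next rule applies.
Adeyemi, Brennan and Fontaine are each shift-lead qualified, so the next rule applies.
Among Adeyemi, Brennan and Fontaine, by company hire date (later first): Adeyemi and Brennan (Oct 27, 2007) before Fontaine (Dec 2, 2004).
Among Adeyemi and Brennan, alphabetically by surname: Adeyemi before Brennan.
Full order: Oyelaran, Quinn, Dimitriou, Amari, Horvat, Adeyemi, Brennan, Fontaine.

Oyelaran, Quinn, Dimitriou, Amari, Horvat, Adeyemi, Brennan, Fontaine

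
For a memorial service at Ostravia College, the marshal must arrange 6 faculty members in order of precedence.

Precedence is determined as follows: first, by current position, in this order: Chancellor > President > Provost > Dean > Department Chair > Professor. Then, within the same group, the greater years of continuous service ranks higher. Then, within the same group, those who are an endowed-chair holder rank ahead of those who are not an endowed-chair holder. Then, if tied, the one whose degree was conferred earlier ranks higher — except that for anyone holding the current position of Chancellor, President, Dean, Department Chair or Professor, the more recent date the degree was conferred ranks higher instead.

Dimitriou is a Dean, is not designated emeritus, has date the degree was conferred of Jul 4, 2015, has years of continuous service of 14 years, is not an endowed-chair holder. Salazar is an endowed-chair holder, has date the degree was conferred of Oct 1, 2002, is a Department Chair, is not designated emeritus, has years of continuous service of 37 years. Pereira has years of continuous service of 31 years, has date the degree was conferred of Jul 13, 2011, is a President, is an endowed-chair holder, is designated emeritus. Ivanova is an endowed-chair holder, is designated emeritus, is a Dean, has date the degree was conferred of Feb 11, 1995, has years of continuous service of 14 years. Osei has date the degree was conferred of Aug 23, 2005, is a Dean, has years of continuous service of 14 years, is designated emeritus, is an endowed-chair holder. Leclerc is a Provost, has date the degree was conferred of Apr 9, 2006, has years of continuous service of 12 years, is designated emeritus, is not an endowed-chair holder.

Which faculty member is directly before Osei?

Leclerc

By current position: Pereira (President); then Leclerc (Provost); then Osei, Ivanova and Dimitriou (Dean); then Salazar (Department Chair).
Osei, Ivanova and Dimitriou all have years of continuous service 14 years, so the next rule applies.
Among Osei, Ivanova and Dimitriou, an endowed-chair holder before not an endowed-chair holder: Osei and Ivanova (an endowed-chair holder) before Dimitriou (not an endowed-chair holder).
Among Osei and Ivanova, by date the degree was conferred (later first) (reversed rule for this group): Osei (Aug 23, 2005) before Ivanova (Feb 11, 1995).
Order: Pereira, Leclerc, Osei, Ivanova, Dimitriou, Salazar.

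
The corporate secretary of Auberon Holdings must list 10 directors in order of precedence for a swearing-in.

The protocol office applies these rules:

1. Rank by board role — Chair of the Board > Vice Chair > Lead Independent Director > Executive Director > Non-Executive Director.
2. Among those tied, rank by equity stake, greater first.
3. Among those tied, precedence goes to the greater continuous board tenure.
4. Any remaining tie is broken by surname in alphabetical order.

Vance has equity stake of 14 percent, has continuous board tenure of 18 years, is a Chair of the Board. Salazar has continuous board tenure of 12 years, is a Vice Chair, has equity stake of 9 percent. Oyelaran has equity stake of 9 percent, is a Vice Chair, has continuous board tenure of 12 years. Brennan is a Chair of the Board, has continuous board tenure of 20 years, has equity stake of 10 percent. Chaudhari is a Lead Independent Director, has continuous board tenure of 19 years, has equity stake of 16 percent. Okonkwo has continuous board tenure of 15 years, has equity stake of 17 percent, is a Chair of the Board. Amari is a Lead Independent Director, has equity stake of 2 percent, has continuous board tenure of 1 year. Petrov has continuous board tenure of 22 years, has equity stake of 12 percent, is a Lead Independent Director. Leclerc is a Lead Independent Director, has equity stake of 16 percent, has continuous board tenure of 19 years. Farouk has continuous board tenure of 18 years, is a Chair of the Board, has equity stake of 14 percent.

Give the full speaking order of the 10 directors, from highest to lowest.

Okonkwo, Farouk, Vance, Brennan, Oyelaran, Salazar, Chaudhari, Leclerc, Petrov, Amari

By board role: Okonkwo, Farouk, Vance and Brennan (Chair of the Board); then Oyelaran and Salazar (Vice Chair); then Chaudhari, Leclerc, Petrov and Amari (Lead Independent Director).
Among Okonkwo, Farouk, Vance and Brennan, by equity stake (higher first): Okonkwo (17 percent) before Farouk and Vance (14 percent) before Brennan (10 percent).
Farouk and Vance both have continuous board tenure 18 years, so the next rule applies.
Among Farouk and Vance, alphabetically by surname: Farouk before Vance.
Oyelaran and Salazar both have equity stake 9 percent, so the next rule applies.
Oyelaran and Salazar both have continuous board tenure 12 years, so the next rule applies.
Among Oyelaran and Salazar, alphabetically by surname: Oyelaran before Salazar.
Among Chaudhari, Leclerc, Petrov and Amari, by equity stake (higher first): Chaudhari and Leclerc (16 percent) before Petrov (12 percent) before Amari (2 percent).
Chaudhari and Leclerc both have continuous board tenure 19 years, so the next rule applies.
Among Chaudhari and Leclerc, alphabetically by surname: Chaudhari before Leclerc.
Full order: Okonkwo, Farouk, Vance, Brennan, Oyelaran, Salazar, Chaudhari, Leclerc, Petrov, Amari.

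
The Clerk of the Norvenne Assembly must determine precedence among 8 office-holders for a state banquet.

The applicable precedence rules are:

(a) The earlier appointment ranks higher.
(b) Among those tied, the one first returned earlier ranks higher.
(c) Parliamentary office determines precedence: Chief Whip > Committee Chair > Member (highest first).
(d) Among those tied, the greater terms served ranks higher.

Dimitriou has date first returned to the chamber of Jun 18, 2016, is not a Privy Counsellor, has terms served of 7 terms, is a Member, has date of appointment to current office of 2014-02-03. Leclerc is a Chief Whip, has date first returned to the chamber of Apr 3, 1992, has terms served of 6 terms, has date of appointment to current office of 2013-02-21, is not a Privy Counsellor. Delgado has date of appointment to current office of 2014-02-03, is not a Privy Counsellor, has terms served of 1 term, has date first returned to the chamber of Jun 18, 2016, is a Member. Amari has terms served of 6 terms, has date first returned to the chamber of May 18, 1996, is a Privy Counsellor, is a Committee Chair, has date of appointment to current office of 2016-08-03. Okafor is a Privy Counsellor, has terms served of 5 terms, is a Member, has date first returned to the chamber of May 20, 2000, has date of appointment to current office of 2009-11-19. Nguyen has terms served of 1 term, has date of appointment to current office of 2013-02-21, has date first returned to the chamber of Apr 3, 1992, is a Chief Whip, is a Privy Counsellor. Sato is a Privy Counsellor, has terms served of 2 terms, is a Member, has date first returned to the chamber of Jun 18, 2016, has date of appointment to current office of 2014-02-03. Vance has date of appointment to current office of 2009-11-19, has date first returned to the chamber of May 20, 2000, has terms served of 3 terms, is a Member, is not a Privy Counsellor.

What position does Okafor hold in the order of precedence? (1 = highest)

By date of appointment to current office (earlier first): Okafor and Vance (both 2009-11-19); then Leclerc and Nguyen (both 2013-02-21); then Dimitriou, Sato and Delgado (each 2014-02-03); then Amari (2016-08-03).
Okafor and Vance both have date first returned to the chamber May 20, 2000, so the next rule applies.
Okafor and Vance are each Member, so the next rule applies.
Among Okafor and Vance, by terms served (higher first): Okafor (5 terms) before Vance (3 terms).
Leclerc and Nguyen both have date first returned to the chamber Apr 3, 1992, so the next rule applies.
Leclerc and Nguyen are each Chief Whip, so the next rule applies.
Among Leclerc and Nguyen, by terms served (higher first): Leclerc (6 terms) before Nguyen (1 term).
Dimitriou, Sato and Delgado all have date first returned to the chamber Jun 18, 2016, so the next rule applies.
Dimitriou, Sato and Delgado are each Member, so the next rule applies.
Among Dimitriou, Sato and Delgado, by terms served (higher first): Dimitriou (7 terms) before Sato (2 terms) before Delgado (1 term).
Order: Okafor, Vance, Leclerc, Nguyen, Dimitriou, Sato, Delgado, Amari. So position 1.

1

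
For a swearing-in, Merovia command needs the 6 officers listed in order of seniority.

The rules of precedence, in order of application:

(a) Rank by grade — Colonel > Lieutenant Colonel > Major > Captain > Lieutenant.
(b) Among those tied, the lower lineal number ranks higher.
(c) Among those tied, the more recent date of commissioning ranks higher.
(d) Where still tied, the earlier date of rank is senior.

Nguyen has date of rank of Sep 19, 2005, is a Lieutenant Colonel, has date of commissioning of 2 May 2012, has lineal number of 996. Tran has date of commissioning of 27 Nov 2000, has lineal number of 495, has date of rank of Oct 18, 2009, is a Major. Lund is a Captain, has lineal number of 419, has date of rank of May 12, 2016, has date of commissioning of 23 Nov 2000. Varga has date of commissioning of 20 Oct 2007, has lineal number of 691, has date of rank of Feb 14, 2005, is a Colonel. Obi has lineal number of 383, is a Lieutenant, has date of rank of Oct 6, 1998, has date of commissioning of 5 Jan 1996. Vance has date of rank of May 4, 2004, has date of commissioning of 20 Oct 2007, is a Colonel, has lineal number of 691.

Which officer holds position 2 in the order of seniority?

By grade: Vance and Varga (Colonel); then Nguyen (Lieutenant Colonel); then Tran (Major); then Lund (Captain); then Obi (Lieutenant).
Vance and Varga both have lineal number 691, so the next rule applies.
Vance and Varga both have date of commissioning 20 Oct 2007, so the next rule applies.
Among Vance and Varga, by date of rank (earlier first): Vance (May 4, 2004) before Varga (Feb 14, 2005).
Order: Vance, Varga, Nguyen, Tran, Lund, Obi.

Varga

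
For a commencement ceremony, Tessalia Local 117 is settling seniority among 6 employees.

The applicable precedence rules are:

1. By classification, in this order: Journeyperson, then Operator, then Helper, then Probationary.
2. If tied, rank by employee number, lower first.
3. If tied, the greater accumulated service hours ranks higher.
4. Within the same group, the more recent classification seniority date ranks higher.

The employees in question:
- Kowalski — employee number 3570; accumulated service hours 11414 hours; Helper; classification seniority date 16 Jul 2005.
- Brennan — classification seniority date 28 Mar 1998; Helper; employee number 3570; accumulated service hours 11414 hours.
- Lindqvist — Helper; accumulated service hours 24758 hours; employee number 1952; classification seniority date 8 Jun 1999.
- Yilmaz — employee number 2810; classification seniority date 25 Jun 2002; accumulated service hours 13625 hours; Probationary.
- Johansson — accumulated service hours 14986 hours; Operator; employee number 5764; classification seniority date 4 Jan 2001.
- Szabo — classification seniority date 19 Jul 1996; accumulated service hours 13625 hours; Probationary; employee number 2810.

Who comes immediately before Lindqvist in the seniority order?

Johansson

By classification: Johansson (Operator); then Lindqvist, Kowalski and Brennan (Helper); then Yilmaz and Szabo (Probationary).
Among Lindqvist, Kowalski and Brennan, by employee number (lower first): Lindqvist (1952) before Kowalski and Brennan (3570).
Kowalski and Brennan both have accumulated service hours 11414 hours, so the next rule applies.
Among Kowalski and Brennan, by classification seniority date (later first): Kowalski (16 Jul 2005) before Brennan (28 Mar 1998).
Yilmaz and Szabo both have employee number 2810, so the next rule applies.
Yilmaz and Szabo both have accumulated service hours 13625 hours, so the next rule applies.
Among Yilmaz and Szabo, by classification seniority date (later first): Yilmaz (25 Jun 2002) before Szabo (19 Jul 1996).
Order: Johansson, Lindqvist, Kowalski, Brennan, Yilmaz, Szabo.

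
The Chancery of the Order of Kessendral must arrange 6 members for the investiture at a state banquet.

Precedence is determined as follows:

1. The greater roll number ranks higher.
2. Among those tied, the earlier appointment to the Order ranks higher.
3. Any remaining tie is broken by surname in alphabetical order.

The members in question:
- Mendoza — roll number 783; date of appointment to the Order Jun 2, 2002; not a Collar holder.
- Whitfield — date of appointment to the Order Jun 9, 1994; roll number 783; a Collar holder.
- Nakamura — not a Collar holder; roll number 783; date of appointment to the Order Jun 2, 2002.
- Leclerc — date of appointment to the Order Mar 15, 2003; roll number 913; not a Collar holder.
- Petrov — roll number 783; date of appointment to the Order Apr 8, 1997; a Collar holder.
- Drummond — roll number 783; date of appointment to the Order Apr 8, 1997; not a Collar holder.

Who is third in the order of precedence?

By roll number (higher first): Leclerc (913); then Whitfield, Drummond, Petrov, Mendoza and Nakamura (each 783).
Among Whitfield, Drummond, Petrov, Mendoza and Nakamura, by date of appointment to the Order (earlier first): Whitfield (Jun 9, 1994) before Drummond and Petrov (Apr 8, 1997) before Mendoza and Nakamura (Jun 2, 2002).
Among Drummond and Petrov, alphabetically by surname: Drummond before Petrov.
Among Mendoza and Nakamura, alphabetically by surname: Mendoza before Nakamura.
Order: Leclerc, Whitfield, Drummond, Petrov, Mendoza, Nakamura.

Drummond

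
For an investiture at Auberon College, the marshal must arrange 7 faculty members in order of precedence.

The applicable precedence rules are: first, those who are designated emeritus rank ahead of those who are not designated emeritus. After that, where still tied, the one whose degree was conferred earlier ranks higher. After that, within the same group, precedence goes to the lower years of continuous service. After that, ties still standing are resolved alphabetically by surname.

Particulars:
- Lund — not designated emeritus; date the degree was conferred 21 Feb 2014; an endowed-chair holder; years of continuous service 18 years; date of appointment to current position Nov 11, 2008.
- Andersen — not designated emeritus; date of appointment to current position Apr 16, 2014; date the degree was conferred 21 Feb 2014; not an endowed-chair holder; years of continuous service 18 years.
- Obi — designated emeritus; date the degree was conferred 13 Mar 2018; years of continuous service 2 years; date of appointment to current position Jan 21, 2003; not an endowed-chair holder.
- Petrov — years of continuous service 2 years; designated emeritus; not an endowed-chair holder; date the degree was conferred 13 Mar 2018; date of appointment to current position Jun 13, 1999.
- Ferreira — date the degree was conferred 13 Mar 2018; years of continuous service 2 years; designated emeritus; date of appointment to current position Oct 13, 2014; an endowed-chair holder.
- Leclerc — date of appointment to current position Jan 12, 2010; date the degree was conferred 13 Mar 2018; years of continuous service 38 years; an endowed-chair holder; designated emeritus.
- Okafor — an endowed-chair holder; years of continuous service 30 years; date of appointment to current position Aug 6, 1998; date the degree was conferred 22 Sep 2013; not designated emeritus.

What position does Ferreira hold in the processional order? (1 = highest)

By the first rule: Ferreira, Obi, Petrov and Leclerc (each designated emeritus); then Okafor, Andersen and Lund (each not designated emeritus).
Ferreira, Obi, Petrov and Leclerc all have date the degree was conferred 13 Mar 2018, so the next rule applies.
Among Ferreira, Obi, Petrov and Leclerc, by years of continuous service (lower first): Ferreira, Obi and Petrov (2 years) before Leclerc (38 years).
Among Ferreira, Obi and Petrov, alphabetically by surname: Ferreira before Obi before Petrov.
Among Okafor, Andersen and Lund, by date the degree was conferred (earlier first): Okafor (22 Sep 2013) before Andersen and Lund (21 Feb 2014).
Andersen and Lund both have years of continuous service 18 years, so the next rule applies.
Among Andersen and Lund, alphabetically by surname: Andersen before Lund.
Order: Ferreira, Obi, Petrov, Leclerc, Okafor, Andersen, Lund. So position 1.

1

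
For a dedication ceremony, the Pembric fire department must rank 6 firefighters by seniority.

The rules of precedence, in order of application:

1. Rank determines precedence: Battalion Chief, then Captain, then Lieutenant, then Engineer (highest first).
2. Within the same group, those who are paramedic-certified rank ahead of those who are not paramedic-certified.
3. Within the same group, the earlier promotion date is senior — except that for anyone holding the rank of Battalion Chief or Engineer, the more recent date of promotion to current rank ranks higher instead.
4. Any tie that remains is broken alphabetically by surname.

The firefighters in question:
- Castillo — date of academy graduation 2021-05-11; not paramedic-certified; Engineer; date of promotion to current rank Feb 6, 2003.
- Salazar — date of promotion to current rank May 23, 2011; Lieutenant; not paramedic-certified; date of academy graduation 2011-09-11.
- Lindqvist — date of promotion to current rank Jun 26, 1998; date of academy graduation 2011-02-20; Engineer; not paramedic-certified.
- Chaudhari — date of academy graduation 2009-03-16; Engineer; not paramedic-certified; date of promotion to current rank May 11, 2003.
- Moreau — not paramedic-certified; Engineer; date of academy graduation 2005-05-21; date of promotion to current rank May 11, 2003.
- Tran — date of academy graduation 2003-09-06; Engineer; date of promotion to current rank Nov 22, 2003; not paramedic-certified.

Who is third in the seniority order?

By rank: Salazar (Lieutenant); then Tran, Chaudhari, Moreau, Castillo and Lindqvist (Engineer).
Tran, Chaudhari, Moreau, Castillo and Lindqvist are each not paramedic-certified, so the next rule applies.
Among Tran, Chaudhari, Moreau, Castillo and Lindqvist, by date of promotion to current rank (later first) (reversed rule for this group): Tran (Nov 22, 2003) before Chaudhari and Moreau (May 11, 2003) before Castillo (Feb 6, 2003) before Lindqvist (Jun 26, 1998).
Among Chaudhari and Moreau, alphabetically by surname: Chaudhari before Moreau.
Order: Salazar, Tran, Chaudhari, Moreau, Castillo, Lindqvist.

Chaudhari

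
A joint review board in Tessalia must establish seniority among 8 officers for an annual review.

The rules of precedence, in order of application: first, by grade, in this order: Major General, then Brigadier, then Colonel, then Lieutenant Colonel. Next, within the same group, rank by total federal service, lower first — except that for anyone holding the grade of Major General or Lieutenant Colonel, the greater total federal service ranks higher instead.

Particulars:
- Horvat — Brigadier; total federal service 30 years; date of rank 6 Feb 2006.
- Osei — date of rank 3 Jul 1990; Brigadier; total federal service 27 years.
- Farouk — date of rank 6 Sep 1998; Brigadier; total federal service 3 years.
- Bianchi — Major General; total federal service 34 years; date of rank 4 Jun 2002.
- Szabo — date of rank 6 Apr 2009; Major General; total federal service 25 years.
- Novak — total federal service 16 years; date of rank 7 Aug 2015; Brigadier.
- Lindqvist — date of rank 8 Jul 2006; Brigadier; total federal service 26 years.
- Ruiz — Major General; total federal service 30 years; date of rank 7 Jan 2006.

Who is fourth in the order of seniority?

Farouk

By grade: Bianchi, Ruiz and Szabo (Major General); then Farouk, Novak, Lindqvist, Osei and Horvat (Brigadier).
Among Bianchi, Ruiz and Szabo, by total federal service (higher first) (reversed rule for this group): Bianchi (34 years) before Ruiz (30 years) before Szabo (25 years).
Among Farouk, Novak, Lindqvist, Osei and Horvat, by total federal service (lower first): Farouk (3 years) before Novak (16 years) before Lindqvist (26 years) before Osei (27 years) before Horvat (30 years).
Order: Bianchi, Ruiz, Szabo, Farouk, Novak, Lindqvist, Osei, Horvat.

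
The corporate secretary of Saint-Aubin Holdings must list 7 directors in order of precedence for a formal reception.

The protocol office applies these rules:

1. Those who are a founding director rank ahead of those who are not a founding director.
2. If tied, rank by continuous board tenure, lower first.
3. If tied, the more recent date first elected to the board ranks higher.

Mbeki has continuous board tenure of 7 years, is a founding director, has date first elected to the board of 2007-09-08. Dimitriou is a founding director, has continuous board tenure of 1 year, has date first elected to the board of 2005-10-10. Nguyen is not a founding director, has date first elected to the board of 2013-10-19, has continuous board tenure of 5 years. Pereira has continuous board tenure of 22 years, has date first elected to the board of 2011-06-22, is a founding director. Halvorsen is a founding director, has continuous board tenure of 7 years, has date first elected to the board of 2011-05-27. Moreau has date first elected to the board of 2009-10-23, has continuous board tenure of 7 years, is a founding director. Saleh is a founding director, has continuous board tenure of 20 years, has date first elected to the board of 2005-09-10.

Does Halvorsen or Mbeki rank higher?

By the first rule: Dimitriou, Halvorsen, Moreau, Mbeki, Saleh and Pereira (each a founding director); then Nguyen (not a founding director).
Among Dimitriou, Halvorsen, Moreau, Mbeki, Saleh and Pereira, by continuous board tenure (lower first): Dimitriou (1 year) before Halvorsen, Moreau and Mbeki (7 years) before Saleh (20 years) before Pereira (22 years).
Among Halvorsen, Moreau and Mbeki, by date first elected to the board (later first): Halvorsen (2011-05-27) before Moreau (2009-10-23) before Mbeki (2007-09-08).
So Halvorsen takes precedence.

Halvorsen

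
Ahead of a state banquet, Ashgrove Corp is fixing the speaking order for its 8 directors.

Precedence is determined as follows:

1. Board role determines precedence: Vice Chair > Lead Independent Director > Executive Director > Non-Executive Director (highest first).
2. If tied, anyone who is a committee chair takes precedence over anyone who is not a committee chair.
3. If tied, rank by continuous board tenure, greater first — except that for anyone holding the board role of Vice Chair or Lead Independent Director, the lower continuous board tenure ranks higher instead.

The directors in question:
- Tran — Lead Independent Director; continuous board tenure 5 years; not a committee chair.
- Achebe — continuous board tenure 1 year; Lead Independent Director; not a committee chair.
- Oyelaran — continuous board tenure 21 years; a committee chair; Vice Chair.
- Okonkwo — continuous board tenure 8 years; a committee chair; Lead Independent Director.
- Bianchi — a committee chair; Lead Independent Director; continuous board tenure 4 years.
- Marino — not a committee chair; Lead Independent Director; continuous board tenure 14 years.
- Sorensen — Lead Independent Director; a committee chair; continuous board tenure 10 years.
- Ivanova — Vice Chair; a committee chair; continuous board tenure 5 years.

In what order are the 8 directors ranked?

Ivanova, Oyelaran, Bianchi, Okonkwo, Sorensen, Achebe, Tran, Marino

By board role: Ivanova and Oyelaran (Vice Chair); then Bianchi, Okonkwo, Sorensen, Achebe, Tran and Marino (Lead Independent Director).
Ivanova and Oyelaran are each a committee chair, so the next rule applies.
Among Ivanova and Oyelaran, by continuous board tenure (lower first) (reversed rule for this group): Ivanova (5 years) before Oyelaran (21 years).
Among Bianchi, Okonkwo, Sorensen, Achebe, Tran and Marino, a committee chair before not a committee chair: Bianchi, Okonkwo and Sorensen (a committee chair) before Achebe, Tran and Marino (not a committee chair).
Among Bianchi, Okonkwo and Sorensen, by continuous board tenure (lower first) (reversed rule for this group): Bianchi (4 years) before Okonkwo (8 years) before Sorensen (10 years).
Among Achebe, Tran and Marino, by continuous board tenure (lower first) (reversed rule for this group): Achebe (1 year) before Tran (5 years) before Marino (14 years).
Full order: Ivanova, Oyelaran, Bianchi, Okonkwo, Sorensen, Achebe, Tran, Marino.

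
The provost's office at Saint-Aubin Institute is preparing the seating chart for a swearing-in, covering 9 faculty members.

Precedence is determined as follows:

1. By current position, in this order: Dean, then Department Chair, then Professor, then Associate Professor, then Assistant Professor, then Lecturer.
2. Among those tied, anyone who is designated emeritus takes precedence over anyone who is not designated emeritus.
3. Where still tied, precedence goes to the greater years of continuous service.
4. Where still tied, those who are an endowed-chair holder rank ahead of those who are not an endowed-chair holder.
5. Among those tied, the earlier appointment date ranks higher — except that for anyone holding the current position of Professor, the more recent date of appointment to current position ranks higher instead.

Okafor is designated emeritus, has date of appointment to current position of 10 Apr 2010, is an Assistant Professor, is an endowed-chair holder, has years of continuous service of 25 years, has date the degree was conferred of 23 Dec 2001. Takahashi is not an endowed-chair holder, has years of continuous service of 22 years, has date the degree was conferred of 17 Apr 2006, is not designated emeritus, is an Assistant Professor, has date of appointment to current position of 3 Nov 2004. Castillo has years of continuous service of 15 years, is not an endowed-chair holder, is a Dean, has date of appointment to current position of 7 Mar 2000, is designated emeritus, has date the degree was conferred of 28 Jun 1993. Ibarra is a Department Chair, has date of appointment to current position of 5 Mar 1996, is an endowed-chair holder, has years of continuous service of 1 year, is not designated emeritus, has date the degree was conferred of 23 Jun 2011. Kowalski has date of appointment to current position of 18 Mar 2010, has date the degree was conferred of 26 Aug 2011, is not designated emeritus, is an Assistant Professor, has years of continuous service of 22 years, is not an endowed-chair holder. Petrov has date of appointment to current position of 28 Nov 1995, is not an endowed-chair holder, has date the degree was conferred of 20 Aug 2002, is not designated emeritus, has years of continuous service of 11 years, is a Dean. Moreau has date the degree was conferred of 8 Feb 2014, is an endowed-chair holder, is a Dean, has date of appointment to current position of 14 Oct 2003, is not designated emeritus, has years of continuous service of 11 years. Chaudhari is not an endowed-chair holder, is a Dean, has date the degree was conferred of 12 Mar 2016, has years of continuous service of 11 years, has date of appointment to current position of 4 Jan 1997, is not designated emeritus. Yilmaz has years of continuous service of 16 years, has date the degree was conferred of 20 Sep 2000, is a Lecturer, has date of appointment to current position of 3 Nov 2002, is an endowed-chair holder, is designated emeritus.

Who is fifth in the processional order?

By current position: Castillo, Moreau, Petrov and Chaudhari (Dean); then Ibarra (Department Chair); then Okafor, Takahashi and Kowalski (Assistant Professor); then Yilmaz (Lecturer).
Among Castillo, Moreau, Petrov and Chaudhari, designated emeritus before not designated emeritus: Castillo (designated emeritus) before Moreau, Petrov and Chaudhari (not designated emeritus).
Moreau, Petrov and Chaudhari all have years of continuous service 11 years, so the next rule applies.
Among Moreau, Petrov and Chaudhari, an endowed-chair holder before not an endowed-chair holder: Moreau (an endowed-chair holder) before Petrov and Chaudhari (not an endowed-chair holder).
Among Petrov and Chaudhari, by date of appointment to current position (earlier first): Petrov (28 Nov 1995) before Chaudhari (4 Jan 1997).
Among Okafor, Takahashi and Kowalski, designated emeritus before not designated emeritus: Okafor (designated emeritus) before Takahashi and Kowalski (not designated emeritus).
Takahashi and Kowalski both have years of continuous service 22 years, so the next rule applies.
Takahashi and Kowalski are each not an endowed-chair holder, so the next rule applies.
Among Takahashi and Kowalski, by date of appointment to current position (earlier first): Takahashi (3 Nov 2004) before Kowalski (18 Mar 2010).
Order: Castillo, Moreau, Petrov, Chaudhari, Ibarra, Okafor, Takahashi, Kowalski, Yilmaz.

Ibarra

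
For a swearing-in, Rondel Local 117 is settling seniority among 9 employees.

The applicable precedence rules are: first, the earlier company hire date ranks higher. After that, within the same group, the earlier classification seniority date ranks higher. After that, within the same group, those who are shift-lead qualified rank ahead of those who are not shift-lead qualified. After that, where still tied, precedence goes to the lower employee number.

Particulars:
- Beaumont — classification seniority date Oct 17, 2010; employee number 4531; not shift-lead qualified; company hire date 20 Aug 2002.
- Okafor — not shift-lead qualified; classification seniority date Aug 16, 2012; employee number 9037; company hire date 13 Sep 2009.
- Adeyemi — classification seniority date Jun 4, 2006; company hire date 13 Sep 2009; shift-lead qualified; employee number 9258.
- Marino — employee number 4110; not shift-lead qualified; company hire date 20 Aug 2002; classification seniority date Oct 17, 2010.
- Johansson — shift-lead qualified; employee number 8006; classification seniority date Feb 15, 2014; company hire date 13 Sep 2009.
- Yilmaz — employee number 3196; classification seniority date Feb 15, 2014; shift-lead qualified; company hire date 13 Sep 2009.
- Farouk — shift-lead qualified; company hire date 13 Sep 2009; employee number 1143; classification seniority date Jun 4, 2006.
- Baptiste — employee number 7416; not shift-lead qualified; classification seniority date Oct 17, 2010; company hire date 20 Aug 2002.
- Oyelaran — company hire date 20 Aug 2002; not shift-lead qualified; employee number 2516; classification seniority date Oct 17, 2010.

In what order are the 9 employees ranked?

Oyelaran, Marino, Beaumont, Baptiste, Farouk, Adeyemi, Okafor, Yilmaz, Johansson

By company hire date (earlier first): Oyelaran, Marino, Beaumont and Baptiste (each 20 Aug 2002); then Farouk, Adeyemi, Okafor, Yilmaz and Johansson (each 13 Sep 2009).
Oyelaran, Marino, Beaumont and Baptiste all have classification seniority date Oct 17, 2010, so the next rule applies.
Oyelaran, Marino, Beaumont and Baptiste are each not shift-lead qualified, so the next rule applies.
Among Oyelaran, Marino, Beaumont and Baptiste, by employee number (lower first): Oyelaran (2516) before Marino (4110) before Beaumont (4531) before Baptiste (7416).
Among Farouk, Adeyemi, Okafor, Yilmaz and Johansson, by classification seniority date (earlier first): Farouk and Adeyemi (Jun 4, 2006) before Okafor (Aug 16, 2012) before Yilmaz and Johansson (Feb 15, 2014).
Farouk and Adeyemi are each shift-lead qualified, so the next rule applies.
Among Farouk and Adeyemi, by employee number (lower first): Farouk (1143) before Adeyemi (9258).
Yilmaz and Johansson are each shift-lead qualified, so the next rule applies.
Among Yilmaz and Johansson, by employee number (lower first): Yilmaz (3196) before Johansson (8006).
Full order: Oyelaran, Marino, Beaumont, Baptiste, Farouk, Adeyemi, Okafor, Yilmaz, Johansson.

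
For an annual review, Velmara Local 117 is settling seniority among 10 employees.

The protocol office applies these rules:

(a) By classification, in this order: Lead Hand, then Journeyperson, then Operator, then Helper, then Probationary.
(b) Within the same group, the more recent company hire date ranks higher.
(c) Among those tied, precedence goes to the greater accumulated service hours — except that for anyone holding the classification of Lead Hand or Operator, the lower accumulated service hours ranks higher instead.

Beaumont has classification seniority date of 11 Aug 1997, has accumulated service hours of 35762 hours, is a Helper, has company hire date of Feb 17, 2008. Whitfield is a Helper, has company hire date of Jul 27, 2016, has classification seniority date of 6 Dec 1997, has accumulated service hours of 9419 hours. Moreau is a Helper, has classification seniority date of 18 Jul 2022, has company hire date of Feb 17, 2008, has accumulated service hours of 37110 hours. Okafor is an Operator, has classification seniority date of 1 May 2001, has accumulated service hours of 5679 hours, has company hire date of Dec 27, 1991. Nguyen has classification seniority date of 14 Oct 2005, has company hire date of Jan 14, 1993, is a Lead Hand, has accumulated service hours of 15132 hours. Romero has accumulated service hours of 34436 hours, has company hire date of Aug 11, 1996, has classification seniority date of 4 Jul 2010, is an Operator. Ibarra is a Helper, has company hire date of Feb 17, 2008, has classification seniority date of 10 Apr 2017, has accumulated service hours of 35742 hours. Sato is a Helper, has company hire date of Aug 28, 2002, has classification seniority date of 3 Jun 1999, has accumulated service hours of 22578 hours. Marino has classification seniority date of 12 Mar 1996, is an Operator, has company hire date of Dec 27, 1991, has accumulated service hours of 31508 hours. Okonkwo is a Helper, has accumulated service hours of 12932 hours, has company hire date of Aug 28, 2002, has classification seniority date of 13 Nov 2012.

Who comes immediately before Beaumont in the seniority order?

Moreau

By classification: Nguyen (Lead Hand); then Romero, Okafor and Marino (Operator); then Whitfield, Moreau, Beaumont, Ibarra, Sato and Okonkwo (Helper).
Among Romero, Okafor and Marino, by company hire date (later first): Romero (Aug 11, 1996) before Okafor and Marino (Dec 27, 1991).
Among Okafor and Marino, by accumulated service hours (lower first) (reversed rule for this group): Okafor (5679 hours) before Marino (31508 hours).
Among Whitfield, Moreau, Beaumont, Ibarra, Sato and Okonkwo, by company hire date (later first): Whitfield (Jul 27, 2016) before Moreau, Beaumont and Ibarra (Feb 17, 2008) before Sato and Okonkwo (Aug 28, 2002).
Among Moreau, Beaumont and Ibarra, by accumulated service hours (higher first): Moreau (37110 hours) before Beaumont (35762 hours) before Ibarra (35742 hours).
Among Sato and Okonkwo, by accumulated service hours (higher first): Sato (22578 hours) before Okonkwo (12932 hours).
Order: Nguyen, Romero, Okafor, Marino, Whitfield, Moreau, Beaumont, Ibarra, Sato, Okonkwo.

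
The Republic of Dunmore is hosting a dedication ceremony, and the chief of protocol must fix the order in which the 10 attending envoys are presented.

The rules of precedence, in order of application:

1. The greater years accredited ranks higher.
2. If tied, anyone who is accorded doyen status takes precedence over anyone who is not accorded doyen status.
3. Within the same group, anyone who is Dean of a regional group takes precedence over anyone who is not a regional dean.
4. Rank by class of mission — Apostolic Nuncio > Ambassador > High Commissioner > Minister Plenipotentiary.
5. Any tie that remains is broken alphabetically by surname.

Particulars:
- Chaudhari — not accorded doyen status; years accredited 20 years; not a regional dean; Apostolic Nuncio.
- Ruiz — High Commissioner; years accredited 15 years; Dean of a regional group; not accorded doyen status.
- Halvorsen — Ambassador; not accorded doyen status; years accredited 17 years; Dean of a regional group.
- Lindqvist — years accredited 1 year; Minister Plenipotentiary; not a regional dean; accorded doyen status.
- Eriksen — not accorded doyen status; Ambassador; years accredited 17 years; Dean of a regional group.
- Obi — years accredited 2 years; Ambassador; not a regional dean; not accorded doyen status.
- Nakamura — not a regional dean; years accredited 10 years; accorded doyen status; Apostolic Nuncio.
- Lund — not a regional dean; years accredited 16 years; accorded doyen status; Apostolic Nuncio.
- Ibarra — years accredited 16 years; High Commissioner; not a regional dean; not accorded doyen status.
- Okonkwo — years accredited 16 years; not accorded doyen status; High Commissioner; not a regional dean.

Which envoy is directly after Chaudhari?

By years accredited (higher first): Chaudhari (20 years); then Eriksen and Halvorsen (both 17 years); then Lund, Ibarra and Okonkwo (each 16 years); then Ruiz (15 years); then Nakamura (10 years); then Obi (2 years); then Lindqvist (1 year).
Eriksen and Halvorsen are each not accorded doyen status, so the next rule applies.
Eriksen and Halvorsen are each Dean of a regional group, so the next rule applies.
Eriksen and Halvorsen are each Ambassador, so the next rule applies.
Among Eriksen and Halvorsen, alphabetically by surname: Eriksen before Halvorsen.
Among Lund, Ibarra and Okonkwo, accorded doyen status before not accorded doyen status: Lund (accorded doyen status) before Ibarra and Okonkwo (not accorded doyen status).
Ibarra and Okonkwo are each not a regional dean, so the next rule applies.
Ibarra and Okonkwo are each High Commissioner, so the next rule applies.
Among Ibarra and Okonkwo, alphabetically by surname: Ibarra before Okonkwo.
Order: Chaudhari, Eriksen, Halvorsen, Lund, Ibarra, Okonkwo, Ruiz, Nakamura, Obi, Lindqvist.

Eriksen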